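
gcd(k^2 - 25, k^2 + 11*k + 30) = k + 5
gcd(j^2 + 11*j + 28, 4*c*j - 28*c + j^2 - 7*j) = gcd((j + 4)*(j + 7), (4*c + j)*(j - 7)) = 1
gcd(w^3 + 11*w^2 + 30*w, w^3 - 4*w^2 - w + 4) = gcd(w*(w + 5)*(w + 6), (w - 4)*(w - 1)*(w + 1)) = 1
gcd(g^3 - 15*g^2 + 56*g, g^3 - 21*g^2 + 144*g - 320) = g - 8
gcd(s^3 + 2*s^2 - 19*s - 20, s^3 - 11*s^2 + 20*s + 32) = s^2 - 3*s - 4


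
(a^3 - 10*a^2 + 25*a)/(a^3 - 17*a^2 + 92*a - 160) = a*(a - 5)/(a^2 - 12*a + 32)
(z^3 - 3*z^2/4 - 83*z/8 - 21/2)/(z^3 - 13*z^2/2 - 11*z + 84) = (8*z^2 + 26*z + 21)/(4*(2*z^2 - 5*z - 42))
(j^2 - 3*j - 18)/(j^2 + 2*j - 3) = (j - 6)/(j - 1)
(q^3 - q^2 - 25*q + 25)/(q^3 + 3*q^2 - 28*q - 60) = (q^2 + 4*q - 5)/(q^2 + 8*q + 12)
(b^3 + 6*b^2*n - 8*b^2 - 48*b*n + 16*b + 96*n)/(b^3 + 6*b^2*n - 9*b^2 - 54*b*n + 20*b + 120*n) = (b - 4)/(b - 5)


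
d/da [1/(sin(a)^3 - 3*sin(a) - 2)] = 3*cos(a)^3/((sin(a) - 2)^2*(sin(a) + 1)^4)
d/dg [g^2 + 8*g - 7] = 2*g + 8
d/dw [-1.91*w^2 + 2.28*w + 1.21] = 2.28 - 3.82*w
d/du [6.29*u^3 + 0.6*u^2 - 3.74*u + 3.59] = 18.87*u^2 + 1.2*u - 3.74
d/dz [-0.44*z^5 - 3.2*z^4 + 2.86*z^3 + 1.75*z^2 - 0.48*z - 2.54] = -2.2*z^4 - 12.8*z^3 + 8.58*z^2 + 3.5*z - 0.48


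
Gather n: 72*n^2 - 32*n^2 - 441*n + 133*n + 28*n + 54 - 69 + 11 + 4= 40*n^2 - 280*n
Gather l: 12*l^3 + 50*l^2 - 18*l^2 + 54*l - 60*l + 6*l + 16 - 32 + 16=12*l^3 + 32*l^2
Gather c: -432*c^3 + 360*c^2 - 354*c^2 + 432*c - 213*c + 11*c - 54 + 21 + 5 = -432*c^3 + 6*c^2 + 230*c - 28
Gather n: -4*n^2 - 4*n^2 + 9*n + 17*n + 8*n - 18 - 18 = -8*n^2 + 34*n - 36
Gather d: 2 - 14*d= 2 - 14*d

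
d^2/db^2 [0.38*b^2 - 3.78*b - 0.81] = 0.760000000000000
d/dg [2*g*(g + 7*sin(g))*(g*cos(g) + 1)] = -2*g^3*sin(g) + 6*g^2*cos(g) + 14*g^2*cos(2*g) + 14*g*sin(2*g) + 14*g*cos(g) + 4*g + 14*sin(g)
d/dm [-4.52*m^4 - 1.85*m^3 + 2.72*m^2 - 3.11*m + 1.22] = -18.08*m^3 - 5.55*m^2 + 5.44*m - 3.11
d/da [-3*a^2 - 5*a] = -6*a - 5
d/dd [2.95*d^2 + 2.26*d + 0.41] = 5.9*d + 2.26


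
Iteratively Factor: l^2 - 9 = (l + 3)*(l - 3)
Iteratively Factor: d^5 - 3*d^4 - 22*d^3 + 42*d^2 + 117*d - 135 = (d + 3)*(d^4 - 6*d^3 - 4*d^2 + 54*d - 45) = (d - 5)*(d + 3)*(d^3 - d^2 - 9*d + 9) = (d - 5)*(d - 1)*(d + 3)*(d^2 - 9) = (d - 5)*(d - 1)*(d + 3)^2*(d - 3)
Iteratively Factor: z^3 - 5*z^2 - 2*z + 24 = (z - 3)*(z^2 - 2*z - 8) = (z - 3)*(z + 2)*(z - 4)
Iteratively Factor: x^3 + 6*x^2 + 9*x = (x + 3)*(x^2 + 3*x) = x*(x + 3)*(x + 3)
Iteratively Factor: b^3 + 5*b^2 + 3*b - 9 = (b + 3)*(b^2 + 2*b - 3) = (b - 1)*(b + 3)*(b + 3)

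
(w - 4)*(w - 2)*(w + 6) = w^3 - 28*w + 48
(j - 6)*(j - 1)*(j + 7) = j^3 - 43*j + 42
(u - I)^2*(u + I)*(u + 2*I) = u^4 + I*u^3 + 3*u^2 + I*u + 2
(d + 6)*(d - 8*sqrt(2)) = d^2 - 8*sqrt(2)*d + 6*d - 48*sqrt(2)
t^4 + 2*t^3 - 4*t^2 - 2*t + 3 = (t - 1)^2*(t + 1)*(t + 3)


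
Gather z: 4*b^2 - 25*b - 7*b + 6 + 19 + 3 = 4*b^2 - 32*b + 28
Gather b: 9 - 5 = 4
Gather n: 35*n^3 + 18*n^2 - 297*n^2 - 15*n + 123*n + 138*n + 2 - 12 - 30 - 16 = 35*n^3 - 279*n^2 + 246*n - 56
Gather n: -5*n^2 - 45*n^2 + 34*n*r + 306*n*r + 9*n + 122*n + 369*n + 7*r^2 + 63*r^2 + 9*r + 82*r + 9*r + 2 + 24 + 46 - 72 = -50*n^2 + n*(340*r + 500) + 70*r^2 + 100*r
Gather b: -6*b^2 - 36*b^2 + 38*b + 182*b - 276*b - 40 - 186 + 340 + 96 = -42*b^2 - 56*b + 210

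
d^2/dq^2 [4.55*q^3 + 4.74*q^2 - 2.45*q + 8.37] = 27.3*q + 9.48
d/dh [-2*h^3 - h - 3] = -6*h^2 - 1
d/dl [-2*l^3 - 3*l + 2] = -6*l^2 - 3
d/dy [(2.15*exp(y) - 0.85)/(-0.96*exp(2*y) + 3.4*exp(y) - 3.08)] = (2.064*exp(2*y) - 1.632*exp(y) - 3.732)*exp(y)/(0.9216*exp(4*y) - 6.528*exp(3*y) + 17.4736*exp(2*y) - 20.944*exp(y) + 9.4864)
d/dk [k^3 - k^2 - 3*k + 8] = 3*k^2 - 2*k - 3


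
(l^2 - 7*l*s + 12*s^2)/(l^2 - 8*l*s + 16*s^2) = (-l + 3*s)/(-l + 4*s)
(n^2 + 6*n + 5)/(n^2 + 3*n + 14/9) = 9*(n^2 + 6*n + 5)/(9*n^2 + 27*n + 14)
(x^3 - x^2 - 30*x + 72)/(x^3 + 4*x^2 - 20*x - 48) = (x - 3)/(x + 2)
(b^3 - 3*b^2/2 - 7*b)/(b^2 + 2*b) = b - 7/2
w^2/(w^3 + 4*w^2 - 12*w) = w/(w^2 + 4*w - 12)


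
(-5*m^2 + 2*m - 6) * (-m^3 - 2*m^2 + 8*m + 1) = 5*m^5 + 8*m^4 - 38*m^3 + 23*m^2 - 46*m - 6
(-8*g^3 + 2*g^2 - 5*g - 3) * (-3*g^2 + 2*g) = 24*g^5 - 22*g^4 + 19*g^3 - g^2 - 6*g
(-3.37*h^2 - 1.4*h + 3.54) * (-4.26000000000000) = 14.3562*h^2 + 5.964*h - 15.0804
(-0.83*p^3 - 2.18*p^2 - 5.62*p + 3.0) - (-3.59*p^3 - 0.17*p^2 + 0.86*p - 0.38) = 2.76*p^3 - 2.01*p^2 - 6.48*p + 3.38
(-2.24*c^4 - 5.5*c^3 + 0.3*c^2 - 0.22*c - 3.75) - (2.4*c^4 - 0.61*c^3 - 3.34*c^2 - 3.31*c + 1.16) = -4.64*c^4 - 4.89*c^3 + 3.64*c^2 + 3.09*c - 4.91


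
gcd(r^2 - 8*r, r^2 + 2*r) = r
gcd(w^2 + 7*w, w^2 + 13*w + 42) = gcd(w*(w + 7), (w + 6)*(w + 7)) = w + 7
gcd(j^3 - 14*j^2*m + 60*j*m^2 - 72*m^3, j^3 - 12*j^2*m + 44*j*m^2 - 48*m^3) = j^2 - 8*j*m + 12*m^2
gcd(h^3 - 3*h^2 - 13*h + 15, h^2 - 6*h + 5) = h^2 - 6*h + 5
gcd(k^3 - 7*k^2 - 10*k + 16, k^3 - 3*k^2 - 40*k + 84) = 1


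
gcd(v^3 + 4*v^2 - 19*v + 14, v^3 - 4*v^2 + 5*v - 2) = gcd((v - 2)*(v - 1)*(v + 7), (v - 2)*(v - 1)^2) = v^2 - 3*v + 2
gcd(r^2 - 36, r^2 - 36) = r^2 - 36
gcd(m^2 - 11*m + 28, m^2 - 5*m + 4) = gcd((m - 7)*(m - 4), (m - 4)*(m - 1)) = m - 4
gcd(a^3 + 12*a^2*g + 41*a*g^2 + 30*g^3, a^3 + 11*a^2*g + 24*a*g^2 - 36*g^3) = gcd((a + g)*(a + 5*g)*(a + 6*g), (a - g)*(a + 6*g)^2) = a + 6*g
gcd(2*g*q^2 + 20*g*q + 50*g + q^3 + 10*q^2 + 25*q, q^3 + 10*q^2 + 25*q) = q^2 + 10*q + 25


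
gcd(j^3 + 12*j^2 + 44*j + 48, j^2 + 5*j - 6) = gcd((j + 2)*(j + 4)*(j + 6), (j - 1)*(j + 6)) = j + 6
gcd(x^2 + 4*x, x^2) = x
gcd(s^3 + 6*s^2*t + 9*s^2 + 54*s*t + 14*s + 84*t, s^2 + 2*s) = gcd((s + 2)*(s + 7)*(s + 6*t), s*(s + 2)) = s + 2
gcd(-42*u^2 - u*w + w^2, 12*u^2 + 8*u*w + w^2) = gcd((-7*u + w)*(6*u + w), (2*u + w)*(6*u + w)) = 6*u + w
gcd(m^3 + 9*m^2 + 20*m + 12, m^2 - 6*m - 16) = m + 2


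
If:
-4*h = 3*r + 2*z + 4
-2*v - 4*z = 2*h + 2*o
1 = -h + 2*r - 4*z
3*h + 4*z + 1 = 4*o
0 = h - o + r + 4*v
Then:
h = -109/21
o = -16/21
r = 11/3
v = 4/21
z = 121/42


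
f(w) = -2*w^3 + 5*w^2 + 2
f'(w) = -6*w^2 + 10*w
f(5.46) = -174.48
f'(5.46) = -124.27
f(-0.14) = 2.10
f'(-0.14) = -1.52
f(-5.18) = 414.15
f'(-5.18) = -212.79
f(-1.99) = 37.56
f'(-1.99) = -43.66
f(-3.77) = 180.23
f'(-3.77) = -122.98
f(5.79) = -218.59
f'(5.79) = -143.24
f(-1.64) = 24.27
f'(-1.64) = -32.54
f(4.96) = -119.04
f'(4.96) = -98.01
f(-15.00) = 7877.00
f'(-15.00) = -1500.00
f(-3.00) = 101.00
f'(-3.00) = -84.00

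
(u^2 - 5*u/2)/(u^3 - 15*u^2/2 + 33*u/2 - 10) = u/(u^2 - 5*u + 4)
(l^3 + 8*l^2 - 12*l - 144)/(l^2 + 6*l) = l + 2 - 24/l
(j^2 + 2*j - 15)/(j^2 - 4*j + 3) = (j + 5)/(j - 1)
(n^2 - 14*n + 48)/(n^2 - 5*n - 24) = (n - 6)/(n + 3)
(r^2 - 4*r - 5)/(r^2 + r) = (r - 5)/r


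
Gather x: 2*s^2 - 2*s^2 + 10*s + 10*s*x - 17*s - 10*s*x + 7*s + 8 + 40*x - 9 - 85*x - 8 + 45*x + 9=0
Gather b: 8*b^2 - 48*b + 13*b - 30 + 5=8*b^2 - 35*b - 25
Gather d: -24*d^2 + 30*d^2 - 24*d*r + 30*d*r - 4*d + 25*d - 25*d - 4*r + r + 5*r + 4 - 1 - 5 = 6*d^2 + d*(6*r - 4) + 2*r - 2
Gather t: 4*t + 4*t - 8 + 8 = 8*t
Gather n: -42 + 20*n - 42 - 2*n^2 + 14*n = -2*n^2 + 34*n - 84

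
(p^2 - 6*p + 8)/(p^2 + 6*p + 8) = (p^2 - 6*p + 8)/(p^2 + 6*p + 8)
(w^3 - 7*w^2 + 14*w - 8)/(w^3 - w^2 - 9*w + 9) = (w^2 - 6*w + 8)/(w^2 - 9)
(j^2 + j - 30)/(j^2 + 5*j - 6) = (j - 5)/(j - 1)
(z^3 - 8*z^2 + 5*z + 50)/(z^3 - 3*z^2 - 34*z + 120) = (z^2 - 3*z - 10)/(z^2 + 2*z - 24)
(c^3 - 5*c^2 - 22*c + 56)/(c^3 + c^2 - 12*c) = (c^2 - 9*c + 14)/(c*(c - 3))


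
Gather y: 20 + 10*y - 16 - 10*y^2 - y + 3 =-10*y^2 + 9*y + 7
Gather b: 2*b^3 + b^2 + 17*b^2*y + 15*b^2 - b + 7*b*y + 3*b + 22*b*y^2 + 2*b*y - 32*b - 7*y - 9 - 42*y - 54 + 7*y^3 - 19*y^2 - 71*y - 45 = 2*b^3 + b^2*(17*y + 16) + b*(22*y^2 + 9*y - 30) + 7*y^3 - 19*y^2 - 120*y - 108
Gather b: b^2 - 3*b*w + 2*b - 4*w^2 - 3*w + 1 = b^2 + b*(2 - 3*w) - 4*w^2 - 3*w + 1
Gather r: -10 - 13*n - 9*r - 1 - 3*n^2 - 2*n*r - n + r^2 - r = -3*n^2 - 14*n + r^2 + r*(-2*n - 10) - 11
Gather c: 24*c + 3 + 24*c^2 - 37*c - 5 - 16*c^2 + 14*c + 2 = 8*c^2 + c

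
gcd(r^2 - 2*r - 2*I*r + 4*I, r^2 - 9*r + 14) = r - 2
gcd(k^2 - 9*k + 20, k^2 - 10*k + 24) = k - 4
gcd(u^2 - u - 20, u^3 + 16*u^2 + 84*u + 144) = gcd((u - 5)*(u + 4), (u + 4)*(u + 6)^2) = u + 4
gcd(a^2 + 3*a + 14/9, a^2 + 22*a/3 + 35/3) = a + 7/3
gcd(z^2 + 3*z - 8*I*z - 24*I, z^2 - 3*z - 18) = z + 3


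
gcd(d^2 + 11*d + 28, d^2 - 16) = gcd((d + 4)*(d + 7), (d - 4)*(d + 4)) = d + 4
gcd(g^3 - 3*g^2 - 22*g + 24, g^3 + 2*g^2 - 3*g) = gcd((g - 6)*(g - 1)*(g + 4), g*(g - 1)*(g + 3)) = g - 1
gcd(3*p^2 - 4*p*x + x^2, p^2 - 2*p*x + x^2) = -p + x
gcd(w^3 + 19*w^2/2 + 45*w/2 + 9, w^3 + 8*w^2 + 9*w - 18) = w^2 + 9*w + 18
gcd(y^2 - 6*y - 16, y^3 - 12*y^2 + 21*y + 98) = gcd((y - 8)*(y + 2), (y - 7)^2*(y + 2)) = y + 2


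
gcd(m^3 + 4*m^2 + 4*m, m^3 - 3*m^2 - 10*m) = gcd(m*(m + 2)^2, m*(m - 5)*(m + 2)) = m^2 + 2*m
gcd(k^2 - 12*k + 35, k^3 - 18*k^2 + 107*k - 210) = k^2 - 12*k + 35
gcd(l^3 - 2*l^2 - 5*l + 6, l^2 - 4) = l + 2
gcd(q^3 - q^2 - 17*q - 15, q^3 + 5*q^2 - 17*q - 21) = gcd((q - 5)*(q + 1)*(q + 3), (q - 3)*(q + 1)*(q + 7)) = q + 1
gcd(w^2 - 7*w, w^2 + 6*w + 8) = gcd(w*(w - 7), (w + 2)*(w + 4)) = 1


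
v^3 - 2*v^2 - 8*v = v*(v - 4)*(v + 2)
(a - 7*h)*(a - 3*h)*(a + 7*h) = a^3 - 3*a^2*h - 49*a*h^2 + 147*h^3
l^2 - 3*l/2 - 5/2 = (l - 5/2)*(l + 1)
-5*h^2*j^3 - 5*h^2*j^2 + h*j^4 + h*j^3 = j^2*(-5*h + j)*(h*j + h)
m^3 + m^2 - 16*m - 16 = (m - 4)*(m + 1)*(m + 4)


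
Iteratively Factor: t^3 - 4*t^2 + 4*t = (t - 2)*(t^2 - 2*t) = (t - 2)^2*(t)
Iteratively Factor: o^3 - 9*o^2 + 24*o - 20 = (o - 2)*(o^2 - 7*o + 10) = (o - 5)*(o - 2)*(o - 2)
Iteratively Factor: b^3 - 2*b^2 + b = (b - 1)*(b^2 - b) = (b - 1)^2*(b)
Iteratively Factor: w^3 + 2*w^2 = (w + 2)*(w^2) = w*(w + 2)*(w)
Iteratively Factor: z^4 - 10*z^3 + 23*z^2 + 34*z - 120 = (z - 4)*(z^3 - 6*z^2 - z + 30) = (z - 5)*(z - 4)*(z^2 - z - 6) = (z - 5)*(z - 4)*(z - 3)*(z + 2)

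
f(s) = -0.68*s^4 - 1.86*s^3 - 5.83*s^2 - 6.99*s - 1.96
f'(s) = -2.72*s^3 - 5.58*s^2 - 11.66*s - 6.99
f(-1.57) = -2.29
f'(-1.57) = 8.09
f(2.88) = -161.66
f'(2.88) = -151.83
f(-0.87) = 0.54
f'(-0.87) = 0.72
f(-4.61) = -218.53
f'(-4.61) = 194.66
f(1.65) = -42.76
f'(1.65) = -53.64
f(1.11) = -20.48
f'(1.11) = -30.53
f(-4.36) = -173.88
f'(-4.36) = 163.21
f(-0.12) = -1.20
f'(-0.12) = -5.67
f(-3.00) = -38.32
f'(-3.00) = 51.21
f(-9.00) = -3516.82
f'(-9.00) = 1628.85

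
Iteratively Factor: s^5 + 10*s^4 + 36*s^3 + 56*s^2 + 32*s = (s + 4)*(s^4 + 6*s^3 + 12*s^2 + 8*s) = (s + 2)*(s + 4)*(s^3 + 4*s^2 + 4*s) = (s + 2)^2*(s + 4)*(s^2 + 2*s) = (s + 2)^3*(s + 4)*(s)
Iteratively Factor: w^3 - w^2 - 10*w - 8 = (w + 1)*(w^2 - 2*w - 8) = (w - 4)*(w + 1)*(w + 2)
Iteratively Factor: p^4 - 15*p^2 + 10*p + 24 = (p + 1)*(p^3 - p^2 - 14*p + 24) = (p + 1)*(p + 4)*(p^2 - 5*p + 6) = (p - 2)*(p + 1)*(p + 4)*(p - 3)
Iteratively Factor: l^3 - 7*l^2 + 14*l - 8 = (l - 4)*(l^2 - 3*l + 2) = (l - 4)*(l - 1)*(l - 2)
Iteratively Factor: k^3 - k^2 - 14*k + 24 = (k - 2)*(k^2 + k - 12) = (k - 2)*(k + 4)*(k - 3)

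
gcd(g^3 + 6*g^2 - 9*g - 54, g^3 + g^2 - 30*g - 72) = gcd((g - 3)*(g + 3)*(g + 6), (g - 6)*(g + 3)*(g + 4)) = g + 3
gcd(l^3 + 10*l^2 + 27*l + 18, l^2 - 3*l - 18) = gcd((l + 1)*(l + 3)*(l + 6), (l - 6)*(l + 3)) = l + 3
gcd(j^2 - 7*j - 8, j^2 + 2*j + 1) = j + 1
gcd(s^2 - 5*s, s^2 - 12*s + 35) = s - 5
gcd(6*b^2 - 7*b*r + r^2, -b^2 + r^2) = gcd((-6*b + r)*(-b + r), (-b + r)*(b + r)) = -b + r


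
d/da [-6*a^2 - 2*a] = -12*a - 2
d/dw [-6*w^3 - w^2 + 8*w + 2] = -18*w^2 - 2*w + 8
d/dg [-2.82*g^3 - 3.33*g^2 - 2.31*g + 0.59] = -8.46*g^2 - 6.66*g - 2.31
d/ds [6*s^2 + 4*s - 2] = 12*s + 4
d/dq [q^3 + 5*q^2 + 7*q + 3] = 3*q^2 + 10*q + 7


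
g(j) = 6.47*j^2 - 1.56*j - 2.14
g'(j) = 12.94*j - 1.56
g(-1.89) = 23.92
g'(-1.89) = -26.02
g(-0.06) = -2.02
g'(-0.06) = -2.34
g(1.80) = 16.01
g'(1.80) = 21.73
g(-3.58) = 86.37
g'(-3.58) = -47.89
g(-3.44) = 79.79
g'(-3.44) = -46.07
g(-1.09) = 7.25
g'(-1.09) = -15.66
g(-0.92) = 4.77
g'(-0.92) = -13.46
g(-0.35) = -0.80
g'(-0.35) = -6.09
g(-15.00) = 1477.01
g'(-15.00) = -195.66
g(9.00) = 507.89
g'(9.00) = 114.90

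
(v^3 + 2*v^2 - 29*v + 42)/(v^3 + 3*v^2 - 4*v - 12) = (v^2 + 4*v - 21)/(v^2 + 5*v + 6)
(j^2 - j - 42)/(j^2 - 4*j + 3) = (j^2 - j - 42)/(j^2 - 4*j + 3)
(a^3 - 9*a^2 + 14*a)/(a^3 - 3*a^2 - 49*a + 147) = a*(a - 2)/(a^2 + 4*a - 21)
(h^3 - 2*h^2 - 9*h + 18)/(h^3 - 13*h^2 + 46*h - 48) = (h + 3)/(h - 8)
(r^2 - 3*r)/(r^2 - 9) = r/(r + 3)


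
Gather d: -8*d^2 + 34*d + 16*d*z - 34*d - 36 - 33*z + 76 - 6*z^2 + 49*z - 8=-8*d^2 + 16*d*z - 6*z^2 + 16*z + 32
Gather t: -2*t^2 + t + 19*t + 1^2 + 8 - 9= -2*t^2 + 20*t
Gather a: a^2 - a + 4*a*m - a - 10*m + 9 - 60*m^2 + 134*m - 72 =a^2 + a*(4*m - 2) - 60*m^2 + 124*m - 63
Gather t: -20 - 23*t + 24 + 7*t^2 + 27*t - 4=7*t^2 + 4*t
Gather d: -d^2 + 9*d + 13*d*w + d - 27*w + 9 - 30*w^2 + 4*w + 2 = -d^2 + d*(13*w + 10) - 30*w^2 - 23*w + 11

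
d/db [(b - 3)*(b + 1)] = 2*b - 2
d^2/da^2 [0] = 0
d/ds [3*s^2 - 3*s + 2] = 6*s - 3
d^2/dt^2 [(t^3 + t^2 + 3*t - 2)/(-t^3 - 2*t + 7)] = 2*(-t^6 - 3*t^5 - 24*t^4 - 47*t^3 - 72*t^2 - 105*t - 83)/(t^9 + 6*t^7 - 21*t^6 + 12*t^5 - 84*t^4 + 155*t^3 - 84*t^2 + 294*t - 343)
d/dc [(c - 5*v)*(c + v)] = 2*c - 4*v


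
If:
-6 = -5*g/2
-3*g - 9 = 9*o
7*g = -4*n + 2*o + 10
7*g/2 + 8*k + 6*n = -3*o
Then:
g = 12/5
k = 63/40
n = -13/5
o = -9/5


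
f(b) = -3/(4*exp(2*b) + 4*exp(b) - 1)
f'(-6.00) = 0.03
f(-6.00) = 3.03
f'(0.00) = 0.73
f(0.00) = -0.43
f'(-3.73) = 0.37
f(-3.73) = 3.33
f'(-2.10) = 9.03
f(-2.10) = 6.66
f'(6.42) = 0.00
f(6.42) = -0.00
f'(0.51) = 0.31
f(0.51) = -0.18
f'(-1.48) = 286.34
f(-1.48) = -25.46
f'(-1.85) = 33.48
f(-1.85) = 11.02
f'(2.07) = 0.02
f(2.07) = -0.01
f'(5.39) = 0.00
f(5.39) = -0.00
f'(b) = -3*(-8*exp(2*b) - 4*exp(b))/(4*exp(2*b) + 4*exp(b) - 1)^2 = (24*exp(b) + 12)*exp(b)/(4*exp(2*b) + 4*exp(b) - 1)^2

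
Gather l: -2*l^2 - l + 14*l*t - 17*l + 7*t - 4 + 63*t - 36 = -2*l^2 + l*(14*t - 18) + 70*t - 40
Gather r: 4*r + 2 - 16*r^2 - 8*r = -16*r^2 - 4*r + 2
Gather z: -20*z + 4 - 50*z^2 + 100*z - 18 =-50*z^2 + 80*z - 14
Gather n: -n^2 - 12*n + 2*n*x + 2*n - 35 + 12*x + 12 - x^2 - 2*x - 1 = -n^2 + n*(2*x - 10) - x^2 + 10*x - 24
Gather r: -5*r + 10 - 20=-5*r - 10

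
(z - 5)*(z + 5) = z^2 - 25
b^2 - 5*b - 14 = (b - 7)*(b + 2)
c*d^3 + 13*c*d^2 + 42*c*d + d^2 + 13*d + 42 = (d + 6)*(d + 7)*(c*d + 1)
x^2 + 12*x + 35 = (x + 5)*(x + 7)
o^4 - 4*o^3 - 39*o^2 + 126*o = o*(o - 7)*(o - 3)*(o + 6)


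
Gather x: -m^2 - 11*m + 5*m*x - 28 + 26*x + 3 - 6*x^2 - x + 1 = -m^2 - 11*m - 6*x^2 + x*(5*m + 25) - 24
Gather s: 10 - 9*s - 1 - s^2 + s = -s^2 - 8*s + 9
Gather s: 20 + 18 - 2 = 36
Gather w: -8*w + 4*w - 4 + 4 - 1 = -4*w - 1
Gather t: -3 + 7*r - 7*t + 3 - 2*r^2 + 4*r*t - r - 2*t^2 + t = -2*r^2 + 6*r - 2*t^2 + t*(4*r - 6)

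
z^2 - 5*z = z*(z - 5)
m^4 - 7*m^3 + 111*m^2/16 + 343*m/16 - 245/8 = (m - 5)*(m - 2)*(m - 7/4)*(m + 7/4)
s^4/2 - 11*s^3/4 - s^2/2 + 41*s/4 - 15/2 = (s/2 + 1)*(s - 5)*(s - 3/2)*(s - 1)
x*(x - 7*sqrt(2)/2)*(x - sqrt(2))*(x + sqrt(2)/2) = x^4 - 4*sqrt(2)*x^3 + 5*x^2/2 + 7*sqrt(2)*x/2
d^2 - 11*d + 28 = (d - 7)*(d - 4)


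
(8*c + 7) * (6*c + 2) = 48*c^2 + 58*c + 14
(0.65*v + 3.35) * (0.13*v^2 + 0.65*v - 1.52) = 0.0845*v^3 + 0.858*v^2 + 1.1895*v - 5.092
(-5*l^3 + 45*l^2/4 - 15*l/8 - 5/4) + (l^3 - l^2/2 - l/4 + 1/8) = -4*l^3 + 43*l^2/4 - 17*l/8 - 9/8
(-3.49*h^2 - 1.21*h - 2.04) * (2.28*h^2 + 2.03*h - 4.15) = -7.9572*h^4 - 9.8435*h^3 + 7.376*h^2 + 0.880300000000001*h + 8.466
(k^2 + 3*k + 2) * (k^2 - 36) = k^4 + 3*k^3 - 34*k^2 - 108*k - 72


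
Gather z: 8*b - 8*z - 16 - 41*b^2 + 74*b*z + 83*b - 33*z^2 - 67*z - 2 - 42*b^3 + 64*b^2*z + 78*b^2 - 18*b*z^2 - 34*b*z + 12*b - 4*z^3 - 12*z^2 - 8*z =-42*b^3 + 37*b^2 + 103*b - 4*z^3 + z^2*(-18*b - 45) + z*(64*b^2 + 40*b - 83) - 18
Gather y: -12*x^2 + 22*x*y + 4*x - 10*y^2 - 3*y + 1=-12*x^2 + 4*x - 10*y^2 + y*(22*x - 3) + 1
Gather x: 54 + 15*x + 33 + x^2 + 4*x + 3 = x^2 + 19*x + 90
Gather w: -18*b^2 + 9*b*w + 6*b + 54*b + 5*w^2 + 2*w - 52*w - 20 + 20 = -18*b^2 + 60*b + 5*w^2 + w*(9*b - 50)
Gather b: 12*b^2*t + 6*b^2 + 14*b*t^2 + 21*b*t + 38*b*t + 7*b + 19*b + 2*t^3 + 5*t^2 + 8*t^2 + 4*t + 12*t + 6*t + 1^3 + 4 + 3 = b^2*(12*t + 6) + b*(14*t^2 + 59*t + 26) + 2*t^3 + 13*t^2 + 22*t + 8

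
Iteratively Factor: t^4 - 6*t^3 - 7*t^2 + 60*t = (t + 3)*(t^3 - 9*t^2 + 20*t) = (t - 4)*(t + 3)*(t^2 - 5*t) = (t - 5)*(t - 4)*(t + 3)*(t)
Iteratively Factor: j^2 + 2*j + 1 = (j + 1)*(j + 1)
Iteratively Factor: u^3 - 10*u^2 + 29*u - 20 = (u - 1)*(u^2 - 9*u + 20) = (u - 4)*(u - 1)*(u - 5)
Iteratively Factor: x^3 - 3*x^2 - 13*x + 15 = (x - 1)*(x^2 - 2*x - 15) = (x - 1)*(x + 3)*(x - 5)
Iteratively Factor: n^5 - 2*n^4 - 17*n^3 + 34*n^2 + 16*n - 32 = (n - 4)*(n^4 + 2*n^3 - 9*n^2 - 2*n + 8) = (n - 4)*(n + 1)*(n^3 + n^2 - 10*n + 8) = (n - 4)*(n + 1)*(n + 4)*(n^2 - 3*n + 2) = (n - 4)*(n - 2)*(n + 1)*(n + 4)*(n - 1)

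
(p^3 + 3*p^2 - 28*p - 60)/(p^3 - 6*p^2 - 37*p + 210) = (p + 2)/(p - 7)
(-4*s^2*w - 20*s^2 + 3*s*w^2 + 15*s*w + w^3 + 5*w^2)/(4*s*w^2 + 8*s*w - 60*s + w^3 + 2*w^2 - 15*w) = (-s + w)/(w - 3)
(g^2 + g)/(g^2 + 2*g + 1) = g/(g + 1)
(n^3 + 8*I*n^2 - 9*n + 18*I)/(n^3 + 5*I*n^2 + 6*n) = (n + 3*I)/n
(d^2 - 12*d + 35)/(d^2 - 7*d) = (d - 5)/d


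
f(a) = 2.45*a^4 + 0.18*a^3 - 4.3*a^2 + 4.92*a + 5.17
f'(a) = 9.8*a^3 + 0.54*a^2 - 8.6*a + 4.92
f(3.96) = 570.89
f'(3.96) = 587.90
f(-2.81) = 106.15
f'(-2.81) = -184.09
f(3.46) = 329.30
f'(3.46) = 387.56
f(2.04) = 41.27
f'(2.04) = 72.82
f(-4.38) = 787.70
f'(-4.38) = -770.52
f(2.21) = 55.43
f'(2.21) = 94.33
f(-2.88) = 119.59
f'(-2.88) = -199.93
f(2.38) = 73.56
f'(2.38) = 119.63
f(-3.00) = 145.30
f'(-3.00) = -229.02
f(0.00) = 5.17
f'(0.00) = 4.92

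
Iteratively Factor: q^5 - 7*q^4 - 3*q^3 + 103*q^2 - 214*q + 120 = (q - 5)*(q^4 - 2*q^3 - 13*q^2 + 38*q - 24) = (q - 5)*(q - 3)*(q^3 + q^2 - 10*q + 8) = (q - 5)*(q - 3)*(q - 2)*(q^2 + 3*q - 4) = (q - 5)*(q - 3)*(q - 2)*(q + 4)*(q - 1)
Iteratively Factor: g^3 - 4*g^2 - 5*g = (g + 1)*(g^2 - 5*g) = g*(g + 1)*(g - 5)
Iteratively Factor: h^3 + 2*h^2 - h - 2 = (h + 2)*(h^2 - 1) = (h + 1)*(h + 2)*(h - 1)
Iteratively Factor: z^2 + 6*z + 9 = (z + 3)*(z + 3)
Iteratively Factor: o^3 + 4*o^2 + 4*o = (o + 2)*(o^2 + 2*o) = (o + 2)^2*(o)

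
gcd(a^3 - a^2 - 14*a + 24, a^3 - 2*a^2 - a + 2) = a - 2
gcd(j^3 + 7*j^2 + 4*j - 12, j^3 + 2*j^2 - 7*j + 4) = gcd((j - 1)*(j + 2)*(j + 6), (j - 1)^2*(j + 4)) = j - 1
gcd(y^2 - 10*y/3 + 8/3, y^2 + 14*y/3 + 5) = 1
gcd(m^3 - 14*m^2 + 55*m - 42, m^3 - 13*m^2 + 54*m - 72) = m - 6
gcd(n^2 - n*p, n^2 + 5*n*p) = n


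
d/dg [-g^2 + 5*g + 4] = 5 - 2*g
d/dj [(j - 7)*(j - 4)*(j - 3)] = 3*j^2 - 28*j + 61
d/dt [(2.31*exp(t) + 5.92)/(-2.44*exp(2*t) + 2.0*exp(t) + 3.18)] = (5.6364*exp(2*t) + 28.8896*exp(t) - 4.4942)*exp(t)/(5.9536*exp(4*t) - 9.76*exp(3*t) - 11.5184*exp(2*t) + 12.72*exp(t) + 10.1124)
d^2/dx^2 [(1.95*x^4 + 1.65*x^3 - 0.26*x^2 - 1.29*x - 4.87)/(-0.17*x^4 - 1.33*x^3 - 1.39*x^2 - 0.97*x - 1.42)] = (-2.22044604925031e-16*x^10 + 0.786419999999996*x^9 + 2.809794*x^8 + 6.99811800000003*x^7 + 25.099216*x^6 + 76.69191*x^5 + 136.894584*x^4 + 95.549266*x^3 - 13.089408*x^2 - 51.027138*x - 12.56561)/(0.004913*x^12 + 0.115311*x^11 + 1.022652*x^10 + 4.32241*x^9 + 9.8007*x^8 + 16.158216*x^7 + 23.473702*x^6 + 26.532474*x^5 + 24.174315*x^4 + 20.445625*x^3 + 12.416622*x^2 + 5.867724*x + 2.863288)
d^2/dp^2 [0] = 0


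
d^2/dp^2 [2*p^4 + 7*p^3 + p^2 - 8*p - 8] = 24*p^2 + 42*p + 2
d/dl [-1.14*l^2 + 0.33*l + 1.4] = 0.33 - 2.28*l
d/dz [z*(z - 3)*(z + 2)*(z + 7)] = 4*z^3 + 18*z^2 - 26*z - 42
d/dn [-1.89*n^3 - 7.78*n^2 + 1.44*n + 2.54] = -5.67*n^2 - 15.56*n + 1.44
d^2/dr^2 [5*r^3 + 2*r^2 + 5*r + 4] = 30*r + 4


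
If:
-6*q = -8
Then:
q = 4/3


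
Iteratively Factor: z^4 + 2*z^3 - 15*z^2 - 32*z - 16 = (z - 4)*(z^3 + 6*z^2 + 9*z + 4) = (z - 4)*(z + 1)*(z^2 + 5*z + 4) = (z - 4)*(z + 1)*(z + 4)*(z + 1)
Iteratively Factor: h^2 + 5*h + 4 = (h + 1)*(h + 4)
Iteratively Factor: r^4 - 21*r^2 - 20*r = (r - 5)*(r^3 + 5*r^2 + 4*r) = r*(r - 5)*(r^2 + 5*r + 4) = r*(r - 5)*(r + 1)*(r + 4)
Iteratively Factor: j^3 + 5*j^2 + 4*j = (j)*(j^2 + 5*j + 4) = j*(j + 4)*(j + 1)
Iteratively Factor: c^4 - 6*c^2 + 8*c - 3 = (c + 3)*(c^3 - 3*c^2 + 3*c - 1) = (c - 1)*(c + 3)*(c^2 - 2*c + 1) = (c - 1)^2*(c + 3)*(c - 1)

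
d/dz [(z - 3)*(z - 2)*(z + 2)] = 3*z^2 - 6*z - 4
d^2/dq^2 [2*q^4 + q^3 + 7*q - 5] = 6*q*(4*q + 1)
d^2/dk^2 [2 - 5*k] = 0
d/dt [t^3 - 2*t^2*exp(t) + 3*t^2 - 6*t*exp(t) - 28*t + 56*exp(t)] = -2*t^2*exp(t) + 3*t^2 - 10*t*exp(t) + 6*t + 50*exp(t) - 28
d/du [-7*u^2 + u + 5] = 1 - 14*u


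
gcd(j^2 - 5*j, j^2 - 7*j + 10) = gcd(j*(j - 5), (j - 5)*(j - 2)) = j - 5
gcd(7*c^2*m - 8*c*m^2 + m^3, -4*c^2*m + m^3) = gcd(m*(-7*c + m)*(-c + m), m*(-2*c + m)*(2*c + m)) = m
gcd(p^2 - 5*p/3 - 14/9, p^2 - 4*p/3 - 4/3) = p + 2/3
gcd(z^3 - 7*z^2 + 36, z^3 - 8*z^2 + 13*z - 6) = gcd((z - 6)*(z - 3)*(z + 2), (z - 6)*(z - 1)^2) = z - 6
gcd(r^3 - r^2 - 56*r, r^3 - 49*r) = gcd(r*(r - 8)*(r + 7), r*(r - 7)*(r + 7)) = r^2 + 7*r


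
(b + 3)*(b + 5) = b^2 + 8*b + 15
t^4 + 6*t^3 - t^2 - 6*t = t*(t - 1)*(t + 1)*(t + 6)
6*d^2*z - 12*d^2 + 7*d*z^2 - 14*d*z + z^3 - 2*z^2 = (d + z)*(6*d + z)*(z - 2)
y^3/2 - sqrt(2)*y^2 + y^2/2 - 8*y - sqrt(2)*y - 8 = (y/2 + 1/2)*(y - 4*sqrt(2))*(y + 2*sqrt(2))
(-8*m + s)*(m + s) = -8*m^2 - 7*m*s + s^2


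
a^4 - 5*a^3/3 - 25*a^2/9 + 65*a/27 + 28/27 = (a - 7/3)*(a - 1)*(a + 1/3)*(a + 4/3)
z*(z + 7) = z^2 + 7*z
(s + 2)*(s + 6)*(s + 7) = s^3 + 15*s^2 + 68*s + 84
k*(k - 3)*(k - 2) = k^3 - 5*k^2 + 6*k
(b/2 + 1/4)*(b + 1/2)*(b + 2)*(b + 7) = b^4/2 + 5*b^3 + 93*b^2/8 + 65*b/8 + 7/4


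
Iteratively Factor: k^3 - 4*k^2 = (k - 4)*(k^2) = k*(k - 4)*(k)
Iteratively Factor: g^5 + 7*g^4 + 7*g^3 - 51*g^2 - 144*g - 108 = (g - 3)*(g^4 + 10*g^3 + 37*g^2 + 60*g + 36) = (g - 3)*(g + 3)*(g^3 + 7*g^2 + 16*g + 12) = (g - 3)*(g + 2)*(g + 3)*(g^2 + 5*g + 6) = (g - 3)*(g + 2)*(g + 3)^2*(g + 2)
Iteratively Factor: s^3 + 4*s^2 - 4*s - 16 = (s + 4)*(s^2 - 4) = (s - 2)*(s + 4)*(s + 2)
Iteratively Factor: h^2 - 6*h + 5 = (h - 1)*(h - 5)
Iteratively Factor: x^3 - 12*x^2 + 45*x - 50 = (x - 2)*(x^2 - 10*x + 25) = (x - 5)*(x - 2)*(x - 5)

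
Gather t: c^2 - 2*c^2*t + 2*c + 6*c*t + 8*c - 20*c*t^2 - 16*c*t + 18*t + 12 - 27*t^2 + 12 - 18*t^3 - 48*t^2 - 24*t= c^2 + 10*c - 18*t^3 + t^2*(-20*c - 75) + t*(-2*c^2 - 10*c - 6) + 24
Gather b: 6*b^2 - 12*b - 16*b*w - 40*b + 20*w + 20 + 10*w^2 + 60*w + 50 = 6*b^2 + b*(-16*w - 52) + 10*w^2 + 80*w + 70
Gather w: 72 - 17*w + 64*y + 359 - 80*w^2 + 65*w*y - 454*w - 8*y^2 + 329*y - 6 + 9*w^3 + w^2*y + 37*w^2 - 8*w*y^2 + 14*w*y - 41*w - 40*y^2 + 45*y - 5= 9*w^3 + w^2*(y - 43) + w*(-8*y^2 + 79*y - 512) - 48*y^2 + 438*y + 420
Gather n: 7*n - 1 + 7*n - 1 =14*n - 2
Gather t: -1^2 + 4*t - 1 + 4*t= 8*t - 2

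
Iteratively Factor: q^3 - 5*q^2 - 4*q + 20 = (q - 2)*(q^2 - 3*q - 10) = (q - 2)*(q + 2)*(q - 5)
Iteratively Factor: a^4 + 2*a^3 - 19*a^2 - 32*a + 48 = (a - 4)*(a^3 + 6*a^2 + 5*a - 12) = (a - 4)*(a + 3)*(a^2 + 3*a - 4) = (a - 4)*(a - 1)*(a + 3)*(a + 4)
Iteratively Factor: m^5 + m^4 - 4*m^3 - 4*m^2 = (m + 1)*(m^4 - 4*m^2) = (m + 1)*(m + 2)*(m^3 - 2*m^2) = m*(m + 1)*(m + 2)*(m^2 - 2*m) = m*(m - 2)*(m + 1)*(m + 2)*(m)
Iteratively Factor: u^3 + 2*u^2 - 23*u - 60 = (u - 5)*(u^2 + 7*u + 12) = (u - 5)*(u + 3)*(u + 4)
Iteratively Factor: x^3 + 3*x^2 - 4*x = (x)*(x^2 + 3*x - 4) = x*(x + 4)*(x - 1)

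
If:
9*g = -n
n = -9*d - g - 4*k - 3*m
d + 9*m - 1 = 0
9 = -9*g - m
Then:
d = 82 - 9*n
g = -n/9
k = 347*n/18 - 711/4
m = n - 9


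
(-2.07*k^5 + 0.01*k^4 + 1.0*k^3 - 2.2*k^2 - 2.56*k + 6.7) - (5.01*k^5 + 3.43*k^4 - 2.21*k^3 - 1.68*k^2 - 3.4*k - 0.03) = -7.08*k^5 - 3.42*k^4 + 3.21*k^3 - 0.52*k^2 + 0.84*k + 6.73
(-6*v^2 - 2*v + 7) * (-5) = 30*v^2 + 10*v - 35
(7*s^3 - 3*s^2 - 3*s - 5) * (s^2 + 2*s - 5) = 7*s^5 + 11*s^4 - 44*s^3 + 4*s^2 + 5*s + 25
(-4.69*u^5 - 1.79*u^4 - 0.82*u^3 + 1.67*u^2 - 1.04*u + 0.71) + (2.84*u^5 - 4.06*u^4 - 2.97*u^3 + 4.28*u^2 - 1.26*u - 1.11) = -1.85*u^5 - 5.85*u^4 - 3.79*u^3 + 5.95*u^2 - 2.3*u - 0.4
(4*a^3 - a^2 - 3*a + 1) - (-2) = 4*a^3 - a^2 - 3*a + 3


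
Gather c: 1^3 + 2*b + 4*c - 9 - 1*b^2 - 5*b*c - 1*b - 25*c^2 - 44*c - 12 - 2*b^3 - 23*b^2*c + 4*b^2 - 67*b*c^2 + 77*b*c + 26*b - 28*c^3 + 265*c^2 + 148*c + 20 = -2*b^3 + 3*b^2 + 27*b - 28*c^3 + c^2*(240 - 67*b) + c*(-23*b^2 + 72*b + 108)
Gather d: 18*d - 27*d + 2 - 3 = -9*d - 1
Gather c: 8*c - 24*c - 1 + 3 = 2 - 16*c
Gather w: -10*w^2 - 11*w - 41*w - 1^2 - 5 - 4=-10*w^2 - 52*w - 10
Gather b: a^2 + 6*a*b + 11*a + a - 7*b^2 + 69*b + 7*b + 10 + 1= a^2 + 12*a - 7*b^2 + b*(6*a + 76) + 11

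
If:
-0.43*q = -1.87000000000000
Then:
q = 4.35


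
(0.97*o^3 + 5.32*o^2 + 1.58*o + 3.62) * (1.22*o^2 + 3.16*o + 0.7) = 1.1834*o^5 + 9.5556*o^4 + 19.4178*o^3 + 13.1332*o^2 + 12.5452*o + 2.534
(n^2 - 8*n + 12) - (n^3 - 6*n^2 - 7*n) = -n^3 + 7*n^2 - n + 12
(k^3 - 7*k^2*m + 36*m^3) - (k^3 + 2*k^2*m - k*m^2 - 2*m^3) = -9*k^2*m + k*m^2 + 38*m^3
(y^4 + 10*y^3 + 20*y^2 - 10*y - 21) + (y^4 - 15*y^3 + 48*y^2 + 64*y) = 2*y^4 - 5*y^3 + 68*y^2 + 54*y - 21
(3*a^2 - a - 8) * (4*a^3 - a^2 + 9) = 12*a^5 - 7*a^4 - 31*a^3 + 35*a^2 - 9*a - 72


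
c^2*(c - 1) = c^3 - c^2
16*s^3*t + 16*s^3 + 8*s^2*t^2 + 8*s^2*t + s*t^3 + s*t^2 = (4*s + t)^2*(s*t + s)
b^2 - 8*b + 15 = (b - 5)*(b - 3)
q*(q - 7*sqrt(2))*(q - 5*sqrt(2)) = q^3 - 12*sqrt(2)*q^2 + 70*q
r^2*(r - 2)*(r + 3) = r^4 + r^3 - 6*r^2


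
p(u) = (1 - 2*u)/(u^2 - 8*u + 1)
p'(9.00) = 1.50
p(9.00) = -1.70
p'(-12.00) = 0.01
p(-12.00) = 0.10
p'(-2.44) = 0.03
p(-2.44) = 0.22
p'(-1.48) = 0.06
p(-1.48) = 0.26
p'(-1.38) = 0.06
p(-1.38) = 0.27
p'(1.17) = 0.13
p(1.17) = 0.19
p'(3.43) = 0.11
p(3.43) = 0.40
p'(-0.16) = 1.20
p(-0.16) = 0.57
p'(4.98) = 0.23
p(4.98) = 0.64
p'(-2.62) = 0.03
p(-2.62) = 0.22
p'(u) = (1 - 2*u)*(8 - 2*u)/(u^2 - 8*u + 1)^2 - 2/(u^2 - 8*u + 1) = 2*(u^2 - u + 3)/(u^4 - 16*u^3 + 66*u^2 - 16*u + 1)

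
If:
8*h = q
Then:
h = q/8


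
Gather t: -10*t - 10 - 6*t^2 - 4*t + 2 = -6*t^2 - 14*t - 8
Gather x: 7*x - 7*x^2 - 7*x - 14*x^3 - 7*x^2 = -14*x^3 - 14*x^2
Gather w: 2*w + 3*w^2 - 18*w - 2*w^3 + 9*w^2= -2*w^3 + 12*w^2 - 16*w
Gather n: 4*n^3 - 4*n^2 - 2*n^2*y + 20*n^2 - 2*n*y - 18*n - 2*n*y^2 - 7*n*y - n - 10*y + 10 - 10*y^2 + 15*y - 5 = 4*n^3 + n^2*(16 - 2*y) + n*(-2*y^2 - 9*y - 19) - 10*y^2 + 5*y + 5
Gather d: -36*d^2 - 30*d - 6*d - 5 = -36*d^2 - 36*d - 5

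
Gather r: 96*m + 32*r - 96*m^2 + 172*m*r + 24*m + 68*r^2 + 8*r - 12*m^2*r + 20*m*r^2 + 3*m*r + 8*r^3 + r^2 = -96*m^2 + 120*m + 8*r^3 + r^2*(20*m + 69) + r*(-12*m^2 + 175*m + 40)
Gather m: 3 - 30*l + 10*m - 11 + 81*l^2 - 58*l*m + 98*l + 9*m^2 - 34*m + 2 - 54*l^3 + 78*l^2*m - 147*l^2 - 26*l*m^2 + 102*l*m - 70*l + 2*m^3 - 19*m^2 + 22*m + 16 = -54*l^3 - 66*l^2 - 2*l + 2*m^3 + m^2*(-26*l - 10) + m*(78*l^2 + 44*l - 2) + 10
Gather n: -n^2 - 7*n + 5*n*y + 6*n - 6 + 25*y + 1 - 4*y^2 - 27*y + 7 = -n^2 + n*(5*y - 1) - 4*y^2 - 2*y + 2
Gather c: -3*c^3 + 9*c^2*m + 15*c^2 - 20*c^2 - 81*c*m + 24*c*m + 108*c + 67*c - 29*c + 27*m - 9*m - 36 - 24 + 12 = -3*c^3 + c^2*(9*m - 5) + c*(146 - 57*m) + 18*m - 48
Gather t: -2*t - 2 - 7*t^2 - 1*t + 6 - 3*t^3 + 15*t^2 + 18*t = -3*t^3 + 8*t^2 + 15*t + 4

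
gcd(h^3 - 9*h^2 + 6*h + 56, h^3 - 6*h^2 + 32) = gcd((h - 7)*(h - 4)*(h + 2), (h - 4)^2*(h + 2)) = h^2 - 2*h - 8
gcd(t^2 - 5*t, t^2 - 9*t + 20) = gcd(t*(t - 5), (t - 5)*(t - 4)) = t - 5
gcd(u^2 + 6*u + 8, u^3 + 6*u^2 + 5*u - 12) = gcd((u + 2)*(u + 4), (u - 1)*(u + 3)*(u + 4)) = u + 4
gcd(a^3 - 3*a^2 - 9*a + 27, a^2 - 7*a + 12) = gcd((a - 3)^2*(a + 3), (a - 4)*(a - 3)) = a - 3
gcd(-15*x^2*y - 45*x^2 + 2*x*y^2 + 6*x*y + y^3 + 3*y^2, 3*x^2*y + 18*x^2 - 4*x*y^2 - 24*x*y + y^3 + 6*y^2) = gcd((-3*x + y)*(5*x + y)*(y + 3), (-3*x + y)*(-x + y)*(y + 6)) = 3*x - y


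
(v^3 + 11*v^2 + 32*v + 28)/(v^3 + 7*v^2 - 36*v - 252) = (v^2 + 4*v + 4)/(v^2 - 36)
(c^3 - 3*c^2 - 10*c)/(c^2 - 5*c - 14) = c*(c - 5)/(c - 7)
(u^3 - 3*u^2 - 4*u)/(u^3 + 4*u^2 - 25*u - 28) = u/(u + 7)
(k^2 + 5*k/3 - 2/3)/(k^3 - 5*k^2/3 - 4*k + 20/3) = (3*k - 1)/(3*k^2 - 11*k + 10)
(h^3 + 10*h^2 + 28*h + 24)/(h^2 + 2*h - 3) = (h^3 + 10*h^2 + 28*h + 24)/(h^2 + 2*h - 3)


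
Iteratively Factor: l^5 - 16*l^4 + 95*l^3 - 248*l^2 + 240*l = (l)*(l^4 - 16*l^3 + 95*l^2 - 248*l + 240) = l*(l - 5)*(l^3 - 11*l^2 + 40*l - 48) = l*(l - 5)*(l - 4)*(l^2 - 7*l + 12) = l*(l - 5)*(l - 4)*(l - 3)*(l - 4)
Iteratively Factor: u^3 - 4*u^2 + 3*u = (u)*(u^2 - 4*u + 3) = u*(u - 3)*(u - 1)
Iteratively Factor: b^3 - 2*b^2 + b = (b - 1)*(b^2 - b) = (b - 1)^2*(b)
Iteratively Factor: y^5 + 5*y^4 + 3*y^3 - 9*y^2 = (y - 1)*(y^4 + 6*y^3 + 9*y^2) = y*(y - 1)*(y^3 + 6*y^2 + 9*y) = y^2*(y - 1)*(y^2 + 6*y + 9) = y^2*(y - 1)*(y + 3)*(y + 3)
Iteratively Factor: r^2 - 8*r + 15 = (r - 3)*(r - 5)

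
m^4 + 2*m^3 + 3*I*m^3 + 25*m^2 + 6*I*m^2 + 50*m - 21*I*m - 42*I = (m + 2)*(m - 3*I)*(m - I)*(m + 7*I)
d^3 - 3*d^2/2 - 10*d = d*(d - 4)*(d + 5/2)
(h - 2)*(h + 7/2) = h^2 + 3*h/2 - 7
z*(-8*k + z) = -8*k*z + z^2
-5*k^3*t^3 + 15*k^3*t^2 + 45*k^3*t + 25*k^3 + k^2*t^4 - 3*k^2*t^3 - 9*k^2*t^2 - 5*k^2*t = (-5*k + t)*(t - 5)*(k*t + k)^2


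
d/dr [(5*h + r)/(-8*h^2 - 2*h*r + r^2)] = (-8*h^2 - 2*h*r + r^2 + 2*(h - r)*(5*h + r))/(8*h^2 + 2*h*r - r^2)^2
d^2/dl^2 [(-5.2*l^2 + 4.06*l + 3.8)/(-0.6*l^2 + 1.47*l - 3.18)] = (-3.5527136788005e-15*l^4 + 6.2496*l^3 - 67.7376*l^2 + 66.58848*l + 65.289168)/(0.216*l^6 - 1.5876*l^5 + 7.32402*l^4 - 20.005083*l^3 + 38.817306*l^2 - 44.595684*l + 32.157432)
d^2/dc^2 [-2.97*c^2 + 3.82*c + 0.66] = -5.94000000000000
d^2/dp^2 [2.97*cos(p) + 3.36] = -2.97*cos(p)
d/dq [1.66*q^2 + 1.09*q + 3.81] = 3.32*q + 1.09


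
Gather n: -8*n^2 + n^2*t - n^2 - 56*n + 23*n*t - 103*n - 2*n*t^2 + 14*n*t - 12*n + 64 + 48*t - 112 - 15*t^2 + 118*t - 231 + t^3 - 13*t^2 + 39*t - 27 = n^2*(t - 9) + n*(-2*t^2 + 37*t - 171) + t^3 - 28*t^2 + 205*t - 306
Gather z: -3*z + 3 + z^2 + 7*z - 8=z^2 + 4*z - 5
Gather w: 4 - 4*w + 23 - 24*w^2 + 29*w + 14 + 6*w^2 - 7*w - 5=-18*w^2 + 18*w + 36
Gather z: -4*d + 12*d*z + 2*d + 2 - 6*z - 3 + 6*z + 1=12*d*z - 2*d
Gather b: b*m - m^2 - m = b*m - m^2 - m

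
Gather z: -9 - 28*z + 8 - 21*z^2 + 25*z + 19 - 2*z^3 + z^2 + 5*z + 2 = -2*z^3 - 20*z^2 + 2*z + 20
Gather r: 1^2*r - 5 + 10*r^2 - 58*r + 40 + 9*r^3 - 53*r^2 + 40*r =9*r^3 - 43*r^2 - 17*r + 35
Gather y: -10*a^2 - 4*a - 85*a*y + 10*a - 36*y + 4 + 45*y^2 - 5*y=-10*a^2 + 6*a + 45*y^2 + y*(-85*a - 41) + 4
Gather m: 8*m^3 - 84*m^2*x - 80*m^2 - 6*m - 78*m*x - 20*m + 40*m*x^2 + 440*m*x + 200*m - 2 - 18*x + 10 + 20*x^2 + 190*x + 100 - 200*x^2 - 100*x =8*m^3 + m^2*(-84*x - 80) + m*(40*x^2 + 362*x + 174) - 180*x^2 + 72*x + 108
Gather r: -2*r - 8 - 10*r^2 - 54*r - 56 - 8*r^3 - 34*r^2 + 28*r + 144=-8*r^3 - 44*r^2 - 28*r + 80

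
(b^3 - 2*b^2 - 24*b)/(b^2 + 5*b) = (b^2 - 2*b - 24)/(b + 5)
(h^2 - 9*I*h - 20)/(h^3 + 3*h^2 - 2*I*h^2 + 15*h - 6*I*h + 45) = (h - 4*I)/(h^2 + 3*h*(1 + I) + 9*I)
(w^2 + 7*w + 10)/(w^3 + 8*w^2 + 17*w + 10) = 1/(w + 1)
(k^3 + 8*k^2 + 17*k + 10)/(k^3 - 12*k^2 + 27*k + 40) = (k^2 + 7*k + 10)/(k^2 - 13*k + 40)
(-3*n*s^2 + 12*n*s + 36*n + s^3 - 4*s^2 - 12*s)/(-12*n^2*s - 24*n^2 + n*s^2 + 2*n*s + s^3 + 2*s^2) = (s - 6)/(4*n + s)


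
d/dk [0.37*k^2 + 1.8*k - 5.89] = 0.74*k + 1.8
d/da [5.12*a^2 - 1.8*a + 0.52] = 10.24*a - 1.8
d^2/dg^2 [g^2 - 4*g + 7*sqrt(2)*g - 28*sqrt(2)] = 2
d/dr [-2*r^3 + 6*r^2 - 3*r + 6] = -6*r^2 + 12*r - 3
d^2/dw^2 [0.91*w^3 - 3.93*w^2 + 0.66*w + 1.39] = 5.46*w - 7.86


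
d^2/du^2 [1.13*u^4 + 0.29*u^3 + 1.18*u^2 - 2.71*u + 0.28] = 13.56*u^2 + 1.74*u + 2.36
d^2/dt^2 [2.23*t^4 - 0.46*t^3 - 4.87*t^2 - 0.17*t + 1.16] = 26.76*t^2 - 2.76*t - 9.74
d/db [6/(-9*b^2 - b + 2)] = 6*(18*b + 1)/(9*b^2 + b - 2)^2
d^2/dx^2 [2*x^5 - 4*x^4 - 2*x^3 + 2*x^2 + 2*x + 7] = 40*x^3 - 48*x^2 - 12*x + 4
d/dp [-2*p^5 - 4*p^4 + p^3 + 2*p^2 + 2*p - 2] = -10*p^4 - 16*p^3 + 3*p^2 + 4*p + 2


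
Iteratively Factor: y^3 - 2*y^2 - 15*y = (y)*(y^2 - 2*y - 15) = y*(y - 5)*(y + 3)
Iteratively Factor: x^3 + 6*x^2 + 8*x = (x + 4)*(x^2 + 2*x) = x*(x + 4)*(x + 2)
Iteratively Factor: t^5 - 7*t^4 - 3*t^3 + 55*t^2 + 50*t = (t + 2)*(t^4 - 9*t^3 + 15*t^2 + 25*t) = (t - 5)*(t + 2)*(t^3 - 4*t^2 - 5*t) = (t - 5)*(t + 1)*(t + 2)*(t^2 - 5*t) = t*(t - 5)*(t + 1)*(t + 2)*(t - 5)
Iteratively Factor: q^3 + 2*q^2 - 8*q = (q)*(q^2 + 2*q - 8) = q*(q - 2)*(q + 4)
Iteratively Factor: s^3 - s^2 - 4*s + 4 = (s + 2)*(s^2 - 3*s + 2) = (s - 2)*(s + 2)*(s - 1)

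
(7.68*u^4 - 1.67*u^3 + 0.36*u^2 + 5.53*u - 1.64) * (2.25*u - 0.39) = 17.28*u^5 - 6.7527*u^4 + 1.4613*u^3 + 12.3021*u^2 - 5.8467*u + 0.6396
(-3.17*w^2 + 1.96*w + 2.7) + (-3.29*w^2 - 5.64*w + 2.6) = -6.46*w^2 - 3.68*w + 5.3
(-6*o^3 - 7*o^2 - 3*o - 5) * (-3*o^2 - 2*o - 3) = 18*o^5 + 33*o^4 + 41*o^3 + 42*o^2 + 19*o + 15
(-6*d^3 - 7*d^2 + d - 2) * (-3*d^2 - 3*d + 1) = 18*d^5 + 39*d^4 + 12*d^3 - 4*d^2 + 7*d - 2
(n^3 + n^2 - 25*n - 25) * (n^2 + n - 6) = n^5 + 2*n^4 - 30*n^3 - 56*n^2 + 125*n + 150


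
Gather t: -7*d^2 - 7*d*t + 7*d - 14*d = -7*d^2 - 7*d*t - 7*d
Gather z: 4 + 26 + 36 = 66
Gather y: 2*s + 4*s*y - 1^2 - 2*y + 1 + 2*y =4*s*y + 2*s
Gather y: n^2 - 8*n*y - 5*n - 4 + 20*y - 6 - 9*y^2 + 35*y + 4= n^2 - 5*n - 9*y^2 + y*(55 - 8*n) - 6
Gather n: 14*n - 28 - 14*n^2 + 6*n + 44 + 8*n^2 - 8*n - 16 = -6*n^2 + 12*n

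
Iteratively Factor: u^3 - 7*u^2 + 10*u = (u - 5)*(u^2 - 2*u) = u*(u - 5)*(u - 2)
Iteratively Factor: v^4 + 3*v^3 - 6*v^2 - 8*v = (v + 1)*(v^3 + 2*v^2 - 8*v) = (v + 1)*(v + 4)*(v^2 - 2*v) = v*(v + 1)*(v + 4)*(v - 2)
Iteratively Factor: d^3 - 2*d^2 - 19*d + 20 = (d + 4)*(d^2 - 6*d + 5) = (d - 1)*(d + 4)*(d - 5)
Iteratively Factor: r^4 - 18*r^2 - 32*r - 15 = (r + 1)*(r^3 - r^2 - 17*r - 15) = (r + 1)^2*(r^2 - 2*r - 15) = (r + 1)^2*(r + 3)*(r - 5)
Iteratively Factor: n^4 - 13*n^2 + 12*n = (n)*(n^3 - 13*n + 12) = n*(n - 1)*(n^2 + n - 12) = n*(n - 1)*(n + 4)*(n - 3)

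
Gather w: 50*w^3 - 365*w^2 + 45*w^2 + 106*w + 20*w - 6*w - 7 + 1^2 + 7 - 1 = 50*w^3 - 320*w^2 + 120*w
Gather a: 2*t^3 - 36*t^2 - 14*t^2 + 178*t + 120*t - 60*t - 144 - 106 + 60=2*t^3 - 50*t^2 + 238*t - 190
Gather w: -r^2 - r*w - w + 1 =-r^2 + w*(-r - 1) + 1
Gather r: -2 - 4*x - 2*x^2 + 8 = -2*x^2 - 4*x + 6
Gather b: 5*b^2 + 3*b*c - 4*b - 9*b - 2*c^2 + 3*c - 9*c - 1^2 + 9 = 5*b^2 + b*(3*c - 13) - 2*c^2 - 6*c + 8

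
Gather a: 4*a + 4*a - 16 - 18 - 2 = 8*a - 36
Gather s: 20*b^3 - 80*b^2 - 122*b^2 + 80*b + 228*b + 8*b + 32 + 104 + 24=20*b^3 - 202*b^2 + 316*b + 160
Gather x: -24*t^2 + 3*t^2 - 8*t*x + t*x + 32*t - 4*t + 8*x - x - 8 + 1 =-21*t^2 + 28*t + x*(7 - 7*t) - 7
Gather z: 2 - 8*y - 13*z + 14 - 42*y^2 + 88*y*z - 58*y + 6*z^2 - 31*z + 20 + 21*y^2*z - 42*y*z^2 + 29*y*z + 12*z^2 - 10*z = -42*y^2 - 66*y + z^2*(18 - 42*y) + z*(21*y^2 + 117*y - 54) + 36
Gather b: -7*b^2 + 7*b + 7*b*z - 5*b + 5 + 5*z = -7*b^2 + b*(7*z + 2) + 5*z + 5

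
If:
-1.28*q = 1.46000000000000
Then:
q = -1.14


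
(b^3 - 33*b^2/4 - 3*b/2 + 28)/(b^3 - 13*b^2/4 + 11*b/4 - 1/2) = (4*b^2 - 25*b - 56)/(4*b^2 - 5*b + 1)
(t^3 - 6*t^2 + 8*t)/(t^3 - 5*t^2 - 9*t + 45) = t*(t^2 - 6*t + 8)/(t^3 - 5*t^2 - 9*t + 45)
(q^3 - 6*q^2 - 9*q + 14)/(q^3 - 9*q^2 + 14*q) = (q^2 + q - 2)/(q*(q - 2))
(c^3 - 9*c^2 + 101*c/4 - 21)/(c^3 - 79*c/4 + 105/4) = (c - 4)/(c + 5)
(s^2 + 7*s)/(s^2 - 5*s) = (s + 7)/(s - 5)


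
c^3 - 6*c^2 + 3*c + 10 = (c - 5)*(c - 2)*(c + 1)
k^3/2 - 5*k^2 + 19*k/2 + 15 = (k/2 + 1/2)*(k - 6)*(k - 5)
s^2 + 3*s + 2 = (s + 1)*(s + 2)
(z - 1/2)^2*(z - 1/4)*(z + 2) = z^4 + 3*z^3/4 - 2*z^2 + 15*z/16 - 1/8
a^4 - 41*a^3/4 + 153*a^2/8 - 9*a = a*(a - 8)*(a - 3/2)*(a - 3/4)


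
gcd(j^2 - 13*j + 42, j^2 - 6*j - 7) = j - 7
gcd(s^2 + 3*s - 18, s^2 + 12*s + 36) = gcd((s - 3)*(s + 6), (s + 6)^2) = s + 6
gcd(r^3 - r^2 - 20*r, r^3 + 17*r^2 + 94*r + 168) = r + 4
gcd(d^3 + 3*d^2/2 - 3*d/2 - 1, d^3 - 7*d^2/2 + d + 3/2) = d^2 - d/2 - 1/2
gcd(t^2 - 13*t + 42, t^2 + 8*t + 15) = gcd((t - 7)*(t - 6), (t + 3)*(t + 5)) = 1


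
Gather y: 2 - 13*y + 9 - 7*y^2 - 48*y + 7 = -7*y^2 - 61*y + 18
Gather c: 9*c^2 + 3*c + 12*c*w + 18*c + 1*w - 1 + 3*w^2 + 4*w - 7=9*c^2 + c*(12*w + 21) + 3*w^2 + 5*w - 8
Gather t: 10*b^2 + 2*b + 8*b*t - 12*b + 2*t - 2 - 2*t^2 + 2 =10*b^2 - 10*b - 2*t^2 + t*(8*b + 2)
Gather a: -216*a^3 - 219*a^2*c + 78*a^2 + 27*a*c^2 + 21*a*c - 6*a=-216*a^3 + a^2*(78 - 219*c) + a*(27*c^2 + 21*c - 6)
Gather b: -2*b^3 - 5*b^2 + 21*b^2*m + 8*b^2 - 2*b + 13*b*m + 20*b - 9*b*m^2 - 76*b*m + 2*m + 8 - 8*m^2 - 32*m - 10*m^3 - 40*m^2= -2*b^3 + b^2*(21*m + 3) + b*(-9*m^2 - 63*m + 18) - 10*m^3 - 48*m^2 - 30*m + 8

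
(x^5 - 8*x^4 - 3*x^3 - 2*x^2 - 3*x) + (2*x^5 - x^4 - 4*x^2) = 3*x^5 - 9*x^4 - 3*x^3 - 6*x^2 - 3*x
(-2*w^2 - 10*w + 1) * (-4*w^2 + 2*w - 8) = 8*w^4 + 36*w^3 - 8*w^2 + 82*w - 8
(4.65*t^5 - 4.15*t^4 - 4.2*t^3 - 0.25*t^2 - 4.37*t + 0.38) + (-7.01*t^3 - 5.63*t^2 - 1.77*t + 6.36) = 4.65*t^5 - 4.15*t^4 - 11.21*t^3 - 5.88*t^2 - 6.14*t + 6.74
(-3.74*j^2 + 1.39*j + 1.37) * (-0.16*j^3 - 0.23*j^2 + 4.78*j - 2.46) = 0.5984*j^5 + 0.6378*j^4 - 18.4161*j^3 + 15.5295*j^2 + 3.1292*j - 3.3702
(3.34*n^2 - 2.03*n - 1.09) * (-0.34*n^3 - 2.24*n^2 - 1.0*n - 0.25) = -1.1356*n^5 - 6.7914*n^4 + 1.5778*n^3 + 3.6366*n^2 + 1.5975*n + 0.2725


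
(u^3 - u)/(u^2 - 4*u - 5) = u*(u - 1)/(u - 5)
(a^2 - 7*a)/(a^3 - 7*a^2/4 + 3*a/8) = 8*(a - 7)/(8*a^2 - 14*a + 3)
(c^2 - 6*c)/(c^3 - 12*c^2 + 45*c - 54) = c/(c^2 - 6*c + 9)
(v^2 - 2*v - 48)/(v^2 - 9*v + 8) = (v + 6)/(v - 1)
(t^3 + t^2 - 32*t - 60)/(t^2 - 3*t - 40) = (t^2 - 4*t - 12)/(t - 8)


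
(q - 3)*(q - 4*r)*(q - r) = q^3 - 5*q^2*r - 3*q^2 + 4*q*r^2 + 15*q*r - 12*r^2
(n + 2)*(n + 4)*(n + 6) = n^3 + 12*n^2 + 44*n + 48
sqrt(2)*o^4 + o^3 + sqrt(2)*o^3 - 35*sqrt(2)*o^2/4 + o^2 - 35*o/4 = o*(o - 5/2)*(o + 7/2)*(sqrt(2)*o + 1)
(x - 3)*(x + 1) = x^2 - 2*x - 3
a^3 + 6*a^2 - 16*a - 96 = (a - 4)*(a + 4)*(a + 6)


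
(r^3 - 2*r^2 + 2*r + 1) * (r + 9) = r^4 + 7*r^3 - 16*r^2 + 19*r + 9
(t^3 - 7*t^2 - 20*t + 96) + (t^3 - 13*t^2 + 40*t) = 2*t^3 - 20*t^2 + 20*t + 96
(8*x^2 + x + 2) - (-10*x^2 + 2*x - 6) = 18*x^2 - x + 8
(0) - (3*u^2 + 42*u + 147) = -3*u^2 - 42*u - 147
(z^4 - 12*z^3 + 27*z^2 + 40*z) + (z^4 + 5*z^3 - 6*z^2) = 2*z^4 - 7*z^3 + 21*z^2 + 40*z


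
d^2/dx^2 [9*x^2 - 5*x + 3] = 18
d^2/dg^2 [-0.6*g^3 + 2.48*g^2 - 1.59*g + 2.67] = 4.96 - 3.6*g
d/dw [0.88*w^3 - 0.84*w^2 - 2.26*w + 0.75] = 2.64*w^2 - 1.68*w - 2.26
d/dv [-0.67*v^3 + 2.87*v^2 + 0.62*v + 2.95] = -2.01*v^2 + 5.74*v + 0.62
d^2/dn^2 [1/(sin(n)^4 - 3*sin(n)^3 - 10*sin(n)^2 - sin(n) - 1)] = (16*sin(n)^8 - 69*sin(n)^7 - 59*sin(n)^6 + 421*sin(n)^5 + 494*sin(n)^4 - 473*sin(n)^3 - 669*sin(n)^2 - 43*sin(n) + 18)/(-sin(n)^4 + 3*sin(n)^3 + 10*sin(n)^2 + sin(n) + 1)^3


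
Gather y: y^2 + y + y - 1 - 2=y^2 + 2*y - 3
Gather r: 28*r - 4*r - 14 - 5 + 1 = 24*r - 18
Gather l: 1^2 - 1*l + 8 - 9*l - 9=-10*l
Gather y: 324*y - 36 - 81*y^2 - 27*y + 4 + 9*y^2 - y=-72*y^2 + 296*y - 32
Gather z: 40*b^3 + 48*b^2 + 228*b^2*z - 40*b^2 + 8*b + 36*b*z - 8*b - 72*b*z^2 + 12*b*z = 40*b^3 + 8*b^2 - 72*b*z^2 + z*(228*b^2 + 48*b)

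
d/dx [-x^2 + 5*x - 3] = 5 - 2*x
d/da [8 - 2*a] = -2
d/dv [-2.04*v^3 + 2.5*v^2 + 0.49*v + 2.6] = -6.12*v^2 + 5.0*v + 0.49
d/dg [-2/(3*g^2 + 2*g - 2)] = 4*(3*g + 1)/(3*g^2 + 2*g - 2)^2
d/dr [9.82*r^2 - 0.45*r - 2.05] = 19.64*r - 0.45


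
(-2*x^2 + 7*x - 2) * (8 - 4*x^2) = 8*x^4 - 28*x^3 - 8*x^2 + 56*x - 16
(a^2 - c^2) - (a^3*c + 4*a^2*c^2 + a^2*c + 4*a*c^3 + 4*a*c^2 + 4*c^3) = -a^3*c - 4*a^2*c^2 - a^2*c + a^2 - 4*a*c^3 - 4*a*c^2 - 4*c^3 - c^2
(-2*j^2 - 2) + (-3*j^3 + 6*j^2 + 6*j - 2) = -3*j^3 + 4*j^2 + 6*j - 4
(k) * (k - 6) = k^2 - 6*k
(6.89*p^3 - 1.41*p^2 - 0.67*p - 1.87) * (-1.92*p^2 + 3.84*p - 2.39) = -13.2288*p^5 + 29.1648*p^4 - 20.5951*p^3 + 4.3875*p^2 - 5.5795*p + 4.4693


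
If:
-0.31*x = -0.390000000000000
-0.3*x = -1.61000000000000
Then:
No Solution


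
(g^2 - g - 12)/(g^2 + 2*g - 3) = (g - 4)/(g - 1)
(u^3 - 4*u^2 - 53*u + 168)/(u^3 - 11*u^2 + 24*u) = (u + 7)/u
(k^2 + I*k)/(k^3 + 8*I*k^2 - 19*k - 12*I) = k/(k^2 + 7*I*k - 12)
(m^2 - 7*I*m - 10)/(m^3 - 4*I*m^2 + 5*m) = (m - 2*I)/(m*(m + I))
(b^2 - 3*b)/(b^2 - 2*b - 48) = b*(3 - b)/(-b^2 + 2*b + 48)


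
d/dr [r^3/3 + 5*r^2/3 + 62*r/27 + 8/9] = r^2 + 10*r/3 + 62/27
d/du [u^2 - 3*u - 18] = 2*u - 3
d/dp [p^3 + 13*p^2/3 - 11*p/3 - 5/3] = 3*p^2 + 26*p/3 - 11/3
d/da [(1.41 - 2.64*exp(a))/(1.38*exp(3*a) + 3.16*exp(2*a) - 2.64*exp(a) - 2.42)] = (7.2864*exp(3*a) + 2.505*exp(2*a) - 8.9112*exp(a) + 10.1112)*exp(a)/(1.9044*exp(6*a) + 8.7216*exp(5*a) + 2.6992*exp(4*a) - 23.364*exp(3*a) - 8.3248*exp(2*a) + 12.7776*exp(a) + 5.8564)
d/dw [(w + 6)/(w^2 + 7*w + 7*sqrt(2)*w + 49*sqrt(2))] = (w^2 + 7*w + 7*sqrt(2)*w - (w + 6)*(2*w + 7 + 7*sqrt(2)) + 49*sqrt(2))/(w^2 + 7*w + 7*sqrt(2)*w + 49*sqrt(2))^2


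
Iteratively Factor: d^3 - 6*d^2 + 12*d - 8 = (d - 2)*(d^2 - 4*d + 4) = (d - 2)^2*(d - 2)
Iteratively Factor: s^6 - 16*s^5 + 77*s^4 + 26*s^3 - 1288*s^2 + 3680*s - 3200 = (s + 4)*(s^5 - 20*s^4 + 157*s^3 - 602*s^2 + 1120*s - 800) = (s - 4)*(s + 4)*(s^4 - 16*s^3 + 93*s^2 - 230*s + 200) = (s - 5)*(s - 4)*(s + 4)*(s^3 - 11*s^2 + 38*s - 40) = (s - 5)^2*(s - 4)*(s + 4)*(s^2 - 6*s + 8) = (s - 5)^2*(s - 4)^2*(s + 4)*(s - 2)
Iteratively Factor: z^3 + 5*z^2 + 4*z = (z + 1)*(z^2 + 4*z) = (z + 1)*(z + 4)*(z)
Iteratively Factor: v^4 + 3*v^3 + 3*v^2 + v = (v + 1)*(v^3 + 2*v^2 + v) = v*(v + 1)*(v^2 + 2*v + 1) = v*(v + 1)^2*(v + 1)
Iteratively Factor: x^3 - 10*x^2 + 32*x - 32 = (x - 2)*(x^2 - 8*x + 16) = (x - 4)*(x - 2)*(x - 4)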